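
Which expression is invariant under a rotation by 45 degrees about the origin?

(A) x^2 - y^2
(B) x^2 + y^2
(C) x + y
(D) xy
B

A rotation by 45 degrees sends (x, y) to (sqrt(2)x/2 - sqrt(2)y/2, sqrt(2)x/2 + sqrt(2)y/2).
Substitute the transformed coordinates into each option and compare with the original:
(A) x^2 - y^2  ->  (sqrt(2)x/2 - sqrt(2)y/2)^2 - (sqrt(2)x/2 + sqrt(2)y/2)^2 = -2xy   [differs from x^2 - y^2: not invariant]
(B) x^2 + y^2  ->  (sqrt(2)x/2 - sqrt(2)y/2)^2 + (sqrt(2)x/2 + sqrt(2)y/2)^2 = x^2 + y^2   [equals x^2 + y^2: invariant]
(C) x + y  ->  (sqrt(2)x/2 - sqrt(2)y/2) + (sqrt(2)x/2 + sqrt(2)y/2) = sqrt(2)x   [differs from x + y: not invariant]
(D) xy  ->  (sqrt(2)x/2 - sqrt(2)y/2)(sqrt(2)x/2 + sqrt(2)y/2) = x^2/2 - y^2/2   [differs from xy: not invariant]

Only option (B), x^2 + y^2, is unchanged by the transformation.
Geometrically, x^2 + y^2 is the squared distance from the origin, which every rotation about the origin preserves.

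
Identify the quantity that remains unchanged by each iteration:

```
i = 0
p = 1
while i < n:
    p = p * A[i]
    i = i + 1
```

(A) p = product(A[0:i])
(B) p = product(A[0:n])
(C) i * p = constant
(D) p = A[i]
A

A loop invariant must hold before the first iteration and be re-established by every execution of the body.

(A) p = product(A[0:i]): Initially i = 0 and p = 1 = product of the empty slice A[0:0]. If p = product(A[0:i]) holds at the top of an iteration, the body sets p to product(A[0:i]) * A[i] = product(A[0:i+1]) and then i to i+1, so the property is restored. At exit i = n, giving p = product(A[0:n]).

The other options fail:
(B) p = product(A[0:n]): false before the loop (p = 1, not the full product) -- it only becomes true at exit.
(C) i * p = constant: initially i * p = 0, but after one iteration it is 1 * A[0], which is nonzero in general.
(D) p = A[i]: after the first iteration p = A[0] but i = 1; in general p is a product of several elements, not a single one.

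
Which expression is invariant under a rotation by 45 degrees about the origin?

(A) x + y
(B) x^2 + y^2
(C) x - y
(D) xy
B

A rotation by 45 degrees sends (x, y) to (sqrt(2)x/2 - sqrt(2)y/2, sqrt(2)x/2 + sqrt(2)y/2).
Substitute the transformed coordinates into each option and compare with the original:
(A) x + y  ->  (sqrt(2)x/2 - sqrt(2)y/2) + (sqrt(2)x/2 + sqrt(2)y/2) = sqrt(2)x   [differs from x + y: not invariant]
(B) x^2 + y^2  ->  (sqrt(2)x/2 - sqrt(2)y/2)^2 + (sqrt(2)x/2 + sqrt(2)y/2)^2 = x^2 + y^2   [equals x^2 + y^2: invariant]
(C) x - y  ->  (sqrt(2)x/2 - sqrt(2)y/2) - (sqrt(2)x/2 + sqrt(2)y/2) = -sqrt(2)y   [differs from x - y: not invariant]
(D) xy  ->  (sqrt(2)x/2 - sqrt(2)y/2)(sqrt(2)x/2 + sqrt(2)y/2) = x^2/2 - y^2/2   [differs from xy: not invariant]

Only option (B), x^2 + y^2, is unchanged by the transformation.
Geometrically, x^2 + y^2 is the squared distance from the origin, which every rotation about the origin preserves.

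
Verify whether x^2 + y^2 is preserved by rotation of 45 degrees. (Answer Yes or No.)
Yes

Applying rotation by 45 degrees: x' = x*cos(45 degrees) - y*sin(45 degrees) = sqrt(2)x/2 - sqrt(2)y/2, y' = x*sin(45 degrees) + y*cos(45 degrees) = sqrt(2)x/2 + sqrt(2)y/2

Substituting into x^2 + y^2:
(sqrt(2)x/2 - sqrt(2)y/2)^2 + (sqrt(2)x/2 + sqrt(2)y/2)^2
= x^2 + y^2

This equals the original expression x^2 + y^2, so it IS invariant.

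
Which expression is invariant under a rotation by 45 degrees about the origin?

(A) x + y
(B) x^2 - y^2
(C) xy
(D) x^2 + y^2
D

A rotation by 45 degrees sends (x, y) to (sqrt(2)x/2 - sqrt(2)y/2, sqrt(2)x/2 + sqrt(2)y/2).
Substitute the transformed coordinates into each option and compare with the original:
(A) x + y  ->  (sqrt(2)x/2 - sqrt(2)y/2) + (sqrt(2)x/2 + sqrt(2)y/2) = sqrt(2)x   [differs from x + y: not invariant]
(B) x^2 - y^2  ->  (sqrt(2)x/2 - sqrt(2)y/2)^2 - (sqrt(2)x/2 + sqrt(2)y/2)^2 = -2xy   [differs from x^2 - y^2: not invariant]
(C) xy  ->  (sqrt(2)x/2 - sqrt(2)y/2)(sqrt(2)x/2 + sqrt(2)y/2) = x^2/2 - y^2/2   [differs from xy: not invariant]
(D) x^2 + y^2  ->  (sqrt(2)x/2 - sqrt(2)y/2)^2 + (sqrt(2)x/2 + sqrt(2)y/2)^2 = x^2 + y^2   [equals x^2 + y^2: invariant]

Only option (D), x^2 + y^2, is unchanged by the transformation.
Geometrically, x^2 + y^2 is the squared distance from the origin, which every rotation about the origin preserves.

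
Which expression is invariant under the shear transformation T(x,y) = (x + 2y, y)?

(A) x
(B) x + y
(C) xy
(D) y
D

Under the shear T(x,y) = (x + 2y, y):
Substitute the transformed coordinates into each option and compare with the original:
(A) x  ->  (x + 2y) = x + 2y   [differs from x: not invariant]
(B) x + y  ->  (x + 2y) + (y) = x + 3y   [differs from x + y: not invariant]
(C) xy  ->  (x + 2y)(y) = xy + 2y^2   [differs from xy: not invariant]
(D) y  ->  (y) = y   [equals y: invariant]

Only option (D), y, is unchanged by the transformation.
A horizontal shear moves points parallel to the x-axis, so the y-coordinate (and any function of y alone) is unchanged.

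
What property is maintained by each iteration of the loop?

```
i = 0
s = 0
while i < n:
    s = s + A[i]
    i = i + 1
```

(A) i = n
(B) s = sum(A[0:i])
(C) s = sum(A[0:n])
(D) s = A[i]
B

A loop invariant must hold before the first iteration and be re-established by every execution of the body.

(B) s = sum(A[0:i]): Initially i = 0 and s = 0 = sum of the empty slice A[0:0]. If s = sum(A[0:i]) holds at the top of an iteration, the body sets s to sum(A[0:i]) + A[i] = sum(A[0:i+1]) and then i to i+1, so s = sum(A[0:i]) holds again. At exit i = n, giving s = sum(A[0:n]).

The other options fail:
(A) i = n: false initially (i = 0); it is the exit condition, not an invariant.
(C) s = sum(A[0:n]): false before the loop (s = 0, not the full sum) -- it only becomes true at exit.
(D) s = A[i]: after the first iteration s = A[0] but i = 1, so s = A[i] compares s with the wrong element (and fails in general).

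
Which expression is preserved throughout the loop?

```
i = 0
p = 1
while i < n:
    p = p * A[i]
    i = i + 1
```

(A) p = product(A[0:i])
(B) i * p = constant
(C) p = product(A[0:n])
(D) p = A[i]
A

A loop invariant must hold before the first iteration and be re-established by every execution of the body.

(A) p = product(A[0:i]): Initially i = 0 and p = 1 = product of the empty slice A[0:0]. If p = product(A[0:i]) holds at the top of an iteration, the body sets p to product(A[0:i]) * A[i] = product(A[0:i+1]) and then i to i+1, so the property is restored. At exit i = n, giving p = product(A[0:n]).

The other options fail:
(B) i * p = constant: initially i * p = 0, but after one iteration it is 1 * A[0], which is nonzero in general.
(C) p = product(A[0:n]): false before the loop (p = 1, not the full product) -- it only becomes true at exit.
(D) p = A[i]: after the first iteration p = A[0] but i = 1; in general p is a product of several elements, not a single one.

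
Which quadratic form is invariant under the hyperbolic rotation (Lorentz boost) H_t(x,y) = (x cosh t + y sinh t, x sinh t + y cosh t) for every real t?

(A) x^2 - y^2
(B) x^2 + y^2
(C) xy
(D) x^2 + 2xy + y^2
A

Write x' = x cosh t + y sinh t, y' = x sinh t + y cosh t and substitute into each option:
(A) x^2 - y^2: (x cosh t + y sinh t)^2 - (x sinh t + y cosh t)^2 = x^2(cosh^2 t - sinh^2 t) + 2xy(cosh t sinh t - sinh t cosh t) + y^2(sinh^2 t - cosh^2 t) = x^2 - y^2   [invariant, using cosh^2 t - sinh^2 t = 1]
(B) x^2 + y^2: (x cosh t + y sinh t)^2 + (x sinh t + y cosh t)^2 = (x^2 + y^2)(cosh^2 t + sinh^2 t) + 4xy sinh t cosh t = (x^2 + y^2) cosh 2t + 2xy sinh 2t   [not invariant for t != 0]
(C) xy: (x cosh t + y sinh t)(x sinh t + y cosh t) = xy(cosh^2 t + sinh^2 t) + (x^2 + y^2) sinh t cosh t = xy cosh 2t + (x^2 + y^2)(sinh 2t)/2   [not invariant for t != 0]
(D) x^2 + 2xy + y^2: (x' + y')^2 with x' + y' = (x + y)(cosh t + sinh t) = (x + y)e^t, so it becomes (x + y)^2 e^(2t)   [not invariant for t != 0]

Only (A) x^2 - y^2 is unchanged; it is the Minkowski form preserved by Lorentz boosts, just as x^2 + y^2 is preserved by ordinary rotations.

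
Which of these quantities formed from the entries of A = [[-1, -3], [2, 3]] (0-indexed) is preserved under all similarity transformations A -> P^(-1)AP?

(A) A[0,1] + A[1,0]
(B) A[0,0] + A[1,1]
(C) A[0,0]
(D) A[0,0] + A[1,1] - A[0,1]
B

A[0,0] + A[1,1] is the trace of A. By the cyclic property of the trace, tr(P^(-1)AP) = tr(APP^(-1)) = tr(A), so it is the same for every matrix similar to A.

The other combinations are not similarity invariants. For example, take P = [[2, 1], [1, 1]] (det P = 1), so P^(-1) = [[1, -1], [-1, 2]] and
B = P^(-1)AP = [[-12, -9], [19, 14]].
Evaluating each option on A and on B:
(A) A[0,1] + A[1,0]: -1 for A, 10 for B -> changes
(B) A[0,0] + A[1,1]: 2 for A, 2 for B -> unchanged
(C) A[0,0]: -1 for A, -12 for B -> changes
(D) A[0,0] + A[1,1] - A[0,1]: 5 for A, 11 for B -> changes

Only (B) A[0,0] + A[1,1] = 2 survives (and it does so for every P, not just this one), so it is the invariant.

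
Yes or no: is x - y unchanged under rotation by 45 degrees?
No

Applying rotation by 45 degrees: x' = x*cos(45 degrees) - y*sin(45 degrees) = sqrt(2)x/2 - sqrt(2)y/2, y' = x*sin(45 degrees) + y*cos(45 degrees) = sqrt(2)x/2 + sqrt(2)y/2

Substituting into x - y:
(sqrt(2)x/2 - sqrt(2)y/2) - (sqrt(2)x/2 + sqrt(2)y/2)
= -sqrt(2)y

This differs from the original expression x - y, so it is NOT invariant.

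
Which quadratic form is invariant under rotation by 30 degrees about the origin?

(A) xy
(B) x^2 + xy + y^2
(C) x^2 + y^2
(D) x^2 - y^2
C

Rotation by 30 degrees sends (x, y) to (sqrt(3)x/2 - y/2, x/2 + sqrt(3)y/2).
Substitute the transformed coordinates into each option and compare with the original:
(A) xy  ->  (sqrt(3)x/2 - y/2)(x/2 + sqrt(3)y/2) = sqrt(3)x^2/4 + xy/2 - sqrt(3)y^2/4   [differs from xy: not invariant]
(B) x^2 + xy + y^2  ->  (sqrt(3)x/2 - y/2)^2 + (sqrt(3)x/2 - y/2)(x/2 + sqrt(3)y/2) + (x/2 + sqrt(3)y/2)^2 = sqrt(3)x^2/4 + x^2 + xy/2 - sqrt(3)y^2/4 + y^2   [differs from x^2 + xy + y^2: not invariant]
(C) x^2 + y^2  ->  (sqrt(3)x/2 - y/2)^2 + (x/2 + sqrt(3)y/2)^2 = x^2 + y^2   [equals x^2 + y^2: invariant]
(D) x^2 - y^2  ->  (sqrt(3)x/2 - y/2)^2 - (x/2 + sqrt(3)y/2)^2 = x^2/2 - sqrt(3)xy - y^2/2   [differs from x^2 - y^2: not invariant]

Only option (C), x^2 + y^2, is unchanged by the transformation.
x^2 + y^2 is the squared distance from the origin, which rotations preserve.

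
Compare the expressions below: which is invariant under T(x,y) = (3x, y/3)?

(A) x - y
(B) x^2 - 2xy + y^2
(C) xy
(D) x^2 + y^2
C

An expression E(x,y) is invariant under T if E(T(x,y)) = E(x,y). Here T(x,y) = (3x, y/3).
Substitute the transformed coordinates into each option and compare with the original:
(A) x - y  ->  (3x) - (y/3) = 3x - y/3   [differs from x - y: not invariant]
(B) x^2 - 2xy + y^2  ->  (3x)^2 - 2(3x)(y/3) + (y/3)^2 = 9x^2 - 2xy + y^2/9   [differs from x^2 - 2xy + y^2: not invariant]
(C) xy  ->  (3x)(y/3) = xy   [equals xy: invariant]
(D) x^2 + y^2  ->  (3x)^2 + (y/3)^2 = 9x^2 + y^2/9   [differs from x^2 + y^2: not invariant]

Only option (C), xy, is unchanged by the transformation.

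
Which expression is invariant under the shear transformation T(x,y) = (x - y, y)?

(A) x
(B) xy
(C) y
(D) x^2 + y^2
C

Under the shear T(x,y) = (x - y, y):
Substitute the transformed coordinates into each option and compare with the original:
(A) x  ->  (x - y) = x - y   [differs from x: not invariant]
(B) xy  ->  (x - y)(y) = xy - y^2   [differs from xy: not invariant]
(C) y  ->  (y) = y   [equals y: invariant]
(D) x^2 + y^2  ->  (x - y)^2 + (y)^2 = x^2 - 2xy + 2y^2   [differs from x^2 + y^2: not invariant]

Only option (C), y, is unchanged by the transformation.
A horizontal shear moves points parallel to the x-axis, so the y-coordinate (and any function of y alone) is unchanged.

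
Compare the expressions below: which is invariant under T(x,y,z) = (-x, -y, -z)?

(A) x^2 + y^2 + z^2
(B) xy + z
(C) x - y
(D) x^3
A

Apply T(x,y,z) = (-x, -y, -z) to each option, i.e. replace (x, y, z) by the transformed coordinates.
Substitute the transformed coordinates into each option and compare with the original:
(A) x^2 + y^2 + z^2  ->  (-x)^2 + (-y)^2 + (-z)^2 = x^2 + y^2 + z^2   [equals x^2 + y^2 + z^2: invariant]
(B) xy + z  ->  (-x)(-y) + (-z) = xy - z   [differs from xy + z: not invariant]
(C) x - y  ->  (-x) - (-y) = -x + y   [differs from x - y: not invariant]
(D) x^3  ->  (-x)^3 = -x^3   [differs from x^3: not invariant]

Only option (A), x^2 + y^2 + z^2, is unchanged by the transformation.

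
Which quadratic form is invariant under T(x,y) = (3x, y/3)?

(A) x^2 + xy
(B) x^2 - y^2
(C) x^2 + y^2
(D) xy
D

T multiplies x by 3 and divides y by 3.
Substitute the transformed coordinates into each option and compare with the original:
(A) x^2 + xy  ->  (3x)^2 + (3x)(y/3) = 9x^2 + xy   [differs from x^2 + xy: not invariant]
(B) x^2 - y^2  ->  (3x)^2 - (y/3)^2 = 9x^2 - y^2/9   [differs from x^2 - y^2: not invariant]
(C) x^2 + y^2  ->  (3x)^2 + (y/3)^2 = 9x^2 + y^2/9   [differs from x^2 + y^2: not invariant]
(D) xy  ->  (3x)(y/3) = xy   [equals xy: invariant]

Only option (D), xy, is unchanged by the transformation.
The factors 3 and 1/3 cancel only in the pure product xy.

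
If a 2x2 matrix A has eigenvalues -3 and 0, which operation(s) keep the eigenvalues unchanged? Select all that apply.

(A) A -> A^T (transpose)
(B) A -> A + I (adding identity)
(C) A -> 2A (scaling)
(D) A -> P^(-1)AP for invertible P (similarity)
A and D

Eigenvalues are preserved by:
1. Similarity transformations: A -> P^(-1)AP (same characteristic polynomial)
2. Transpose: A^T has the same eigenvalues as A

Eigenvalues are NOT preserved by:
- Adding identity: eigenvalues become -3+1, 0+1
- Scaling: eigenvalues become -6, 0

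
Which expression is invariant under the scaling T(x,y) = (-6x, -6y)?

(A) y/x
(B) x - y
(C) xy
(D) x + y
A

Under the uniform scaling T(x,y) = (-6x, -6y):
Substitute the transformed coordinates into each option and compare with the original:
(A) y/x  ->  (-6y)/(-6x) = y/x   [equals y/x: invariant]
(B) x - y  ->  (-6x) - (-6y) = -6x + 6y   [differs from x - y: not invariant]
(C) xy  ->  (-6x)(-6y) = 36xy   [differs from xy: not invariant]
(D) x + y  ->  (-6x) + (-6y) = -6x - 6y   [differs from x + y: not invariant]

Only option (A), y/x, is unchanged by the transformation.
The common factor -6 cancels in a ratio of coordinates, while sums, products and sums of squares pick up factors of -6 or 36.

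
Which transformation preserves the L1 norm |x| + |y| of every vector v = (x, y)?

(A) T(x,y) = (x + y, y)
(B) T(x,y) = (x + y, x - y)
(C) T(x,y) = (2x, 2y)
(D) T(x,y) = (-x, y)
D

A transformation preserves a norm if ||T(v)|| = ||v|| for every v; a single vector where the norm changes rules an option out.

(A) T(x,y) = (x + y, y): v = (0, 1) has norm |0| + |1| = 1, but T(v) = (1, 1) has norm 2 -- not preserved.
(B) T(x,y) = (x + y, x - y): v = (1, 0) has norm |1| + |0| = 1, but T(v) = (1, 1) has norm 2 -- not preserved.
(C) T(x,y) = (2x, 2y): v = (1, 0) has norm |1| + |0| = 1, but T(v) = (2, 0) has norm 2 -- not preserved.
(D) T(x,y) = (-x, y): preserves the norm -- it only permutes the coordinates and/or flips signs, which leaves |x| + |y| unchanged.

Therefore the answer is (D).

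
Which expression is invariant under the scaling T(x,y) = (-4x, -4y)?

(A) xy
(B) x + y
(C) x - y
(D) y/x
D

Under the uniform scaling T(x,y) = (-4x, -4y):
Substitute the transformed coordinates into each option and compare with the original:
(A) xy  ->  (-4x)(-4y) = 16xy   [differs from xy: not invariant]
(B) x + y  ->  (-4x) + (-4y) = -4x - 4y   [differs from x + y: not invariant]
(C) x - y  ->  (-4x) - (-4y) = -4x + 4y   [differs from x - y: not invariant]
(D) y/x  ->  (-4y)/(-4x) = y/x   [equals y/x: invariant]

Only option (D), y/x, is unchanged by the transformation.
The common factor -4 cancels in a ratio of coordinates, while sums, products and sums of squares pick up factors of -4 or 16.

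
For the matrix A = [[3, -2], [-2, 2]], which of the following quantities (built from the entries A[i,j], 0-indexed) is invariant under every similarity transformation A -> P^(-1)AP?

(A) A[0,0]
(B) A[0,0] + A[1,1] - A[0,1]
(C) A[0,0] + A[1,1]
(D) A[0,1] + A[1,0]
C

A[0,0] + A[1,1] is the trace of A. By the cyclic property of the trace, tr(P^(-1)AP) = tr(APP^(-1)) = tr(A), so it is the same for every matrix similar to A.

The other combinations are not similarity invariants. For example, take P = [[1, -1], [0, 1]] (det P = 1), so P^(-1) = [[1, 1], [0, 1]] and
B = P^(-1)AP = [[1, -1], [-2, 4]].
Evaluating each option on A and on B:
(A) A[0,0]: 3 for A, 1 for B -> changes
(B) A[0,0] + A[1,1] - A[0,1]: 7 for A, 6 for B -> changes
(C) A[0,0] + A[1,1]: 5 for A, 5 for B -> unchanged
(D) A[0,1] + A[1,0]: -4 for A, -3 for B -> changes

Only (C) A[0,0] + A[1,1] = 5 survives (and it does so for every P, not just this one), so it is the invariant.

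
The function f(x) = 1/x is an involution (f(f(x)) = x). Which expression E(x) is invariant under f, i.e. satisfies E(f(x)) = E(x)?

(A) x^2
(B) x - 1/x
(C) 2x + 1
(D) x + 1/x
D

Replace x by f(x) = 1/x in each option and simplify. As a quick numerical cross-check, also compare E(4) with E(f(4)) = E(1/4).

(A) x^2  ->  (1/x)^2 = x^(-2); check: E(4) = 16 but E(1/4) = 1/16.   [not invariant]
(B) x - 1/x  ->  (1/x) - 1/(1/x) = -x + 1/x; check: E(4) = 15/4 but E(1/4) = -15/4.   [not invariant]
(C) 2x + 1  ->  2(1/x) + 1 = (x + 2)/x; check: E(4) = 9 but E(1/4) = 3/2.   [not invariant]
(D) x + 1/x  ->  (1/x) + 1/(1/x), which simplifies back to x + 1/x; check: E(4) = 17/4, E(1/4) = 17/4.   [invariant]

Only (D) is unchanged. E is symmetric under swapping x with f(x) = 1/x, which is exactly what an involution does.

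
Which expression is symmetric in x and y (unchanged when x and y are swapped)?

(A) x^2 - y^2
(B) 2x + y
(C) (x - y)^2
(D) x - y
C

A symmetric expression is unchanged when the variables are permuted; here the transformation to test is the swap (x, y) -> (y, x).
Substitute the transformed coordinates into each option and compare with the original:
(A) x^2 - y^2  ->  (y)^2 - (x)^2 = -x^2 + y^2   [differs from x^2 - y^2: not invariant]
(B) 2x + y  ->  2(y) + (x) = x + 2y   [differs from 2x + y: not invariant]
(C) (x - y)^2  ->  ((y) - (x))^2 = x^2 - 2xy + y^2   [equals (x - y)^2: invariant]
(D) x - y  ->  (y) - (x) = -x + y   [differs from x - y: not invariant]

Only option (C), (x - y)^2, is unchanged by the transformation.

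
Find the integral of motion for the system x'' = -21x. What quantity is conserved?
E = (x')^2 + 21x^2

Multiply the equation by x':
x' * x'' = -21x * x'
The left side is d/dt[(x')^2/2] and the right side is d/dt[-21x^2/2], so
d/dt[(x')^2/2 + 21x^2/2] = 0, i.e. (x')^2/2 + 21x^2/2 = constant.
Multiplying by 2, the integral of motion is E = (x')^2 + 21x^2.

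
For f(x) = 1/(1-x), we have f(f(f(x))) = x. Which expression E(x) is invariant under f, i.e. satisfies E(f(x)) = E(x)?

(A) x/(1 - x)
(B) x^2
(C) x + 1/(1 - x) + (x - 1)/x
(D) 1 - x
C

Replace x by f(x) = 1/(1 - x) in each option and simplify. As a quick numerical cross-check, also compare E(3) with E(f(3)) = E(-1/2).

(A) x/(1 - x)  ->  (1/(1 - x))/(1 - (1/(1 - x))) = -1/x; check: E(3) = -3/2 but E(-1/2) = -1/3.   [not invariant]
(B) x^2  ->  (1/(1 - x))^2 = (x - 1)^(-2); check: E(3) = 9 but E(-1/2) = 1/4.   [not invariant]
(C) x + 1/(1 - x) + (x - 1)/x  ->  (1/(1 - x)) + 1/(1 - (1/(1 - x))) + ((1/(1 - x)) - 1)/(1/(1 - x)), which simplifies back to x + 1/(1 - x) + (x - 1)/x; check: E(3) = 19/6, E(-1/2) = 19/6.   [invariant]
(D) 1 - x  ->  1 - (1/(1 - x)) = x/(x - 1); check: E(3) = -2 but E(-1/2) = 3/2.   [not invariant]

Only (C) is unchanged. Indeed f(f(x)) = 1/(1 - 1/(1-x)) = (1-x)/(-x) = (x-1)/x, so E(x) = x + f(x) + f(f(x)) is the sum over the whole 3-cycle; applying f just permutes the three terms cyclically (x -> f(x) -> f(f(x)) -> x), leaving the sum unchanged.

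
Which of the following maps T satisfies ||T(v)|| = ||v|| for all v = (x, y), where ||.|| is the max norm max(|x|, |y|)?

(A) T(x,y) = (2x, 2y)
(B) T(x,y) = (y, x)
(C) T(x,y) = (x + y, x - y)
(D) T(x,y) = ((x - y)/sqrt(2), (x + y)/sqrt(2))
B

A transformation preserves a norm if ||T(v)|| = ||v|| for every v; a single vector where the norm changes rules an option out.

(A) T(x,y) = (2x, 2y): v = (1, 0) has norm max(|1|, |0|) = 1, but T(v) = (2, 0) has norm 2 -- not preserved.
(B) T(x,y) = (y, x): preserves the norm -- it only permutes the coordinates and/or flips signs, which leaves max(|x|, |y|) unchanged.
(C) T(x,y) = (x + y, x - y): v = (1, 1) has norm max(|1|, |1|) = 1, but T(v) = (2, 0) has norm 2 -- not preserved.
(D) T(x,y) = ((x - y)/sqrt(2), (x + y)/sqrt(2)): v = (1, 0) has norm max(|1|, |0|) = 1, but T(v) = (sqrt(2)/2, sqrt(2)/2) has norm sqrt(2)/2 -- not preserved.

Therefore the answer is (B).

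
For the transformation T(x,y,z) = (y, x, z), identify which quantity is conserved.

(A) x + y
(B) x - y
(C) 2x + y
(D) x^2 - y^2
A

Apply T(x,y,z) = (y, x, z) to each option, i.e. replace (x, y, z) by the transformed coordinates.
Substitute the transformed coordinates into each option and compare with the original:
(A) x + y  ->  (y) + (x) = x + y   [equals x + y: invariant]
(B) x - y  ->  (y) - (x) = -x + y   [differs from x - y: not invariant]
(C) 2x + y  ->  2(y) + (x) = x + 2y   [differs from 2x + y: not invariant]
(D) x^2 - y^2  ->  (y)^2 - (x)^2 = -x^2 + y^2   [differs from x^2 - y^2: not invariant]

Only option (A), x + y, is unchanged by the transformation.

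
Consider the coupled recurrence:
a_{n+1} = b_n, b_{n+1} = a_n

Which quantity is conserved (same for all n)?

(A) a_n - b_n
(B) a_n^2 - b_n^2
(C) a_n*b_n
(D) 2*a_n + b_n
C

Replace a_n by a_{n+1} = b_n and b_n by b_{n+1} = a_n in each option and simplify:
(A) a_n - b_n  ->  (b_n) - (a_n) = -a_n + b_n   [not conserved]
(B) a_n^2 - b_n^2  ->  (b_n)^2 - (a_n)^2 = -a_n^2 + b_n^2   [not conserved]
(C) a_n*b_n  ->  (b_n)*(a_n) = a_n*b_n   [conserved]
(D) 2*a_n + b_n  ->  2*(b_n) + (a_n) = a_n + 2*b_n   [not conserved]

Only (C) a_n*b_n returns to itself after one step, so it is the conserved quantity.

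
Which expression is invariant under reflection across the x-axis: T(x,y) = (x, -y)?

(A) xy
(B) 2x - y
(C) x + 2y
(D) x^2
D

The map is reflection across the x-axis: T(x,y) = (x, -y).
Substitute the transformed coordinates into each option and compare with the original:
(A) xy  ->  (x)(-y) = -xy   [differs from xy: not invariant]
(B) 2x - y  ->  2(x) - (-y) = 2x + y   [differs from 2x - y: not invariant]
(C) x + 2y  ->  (x) + 2(-y) = x - 2y   [differs from x + 2y: not invariant]
(D) x^2  ->  (x)^2 = x^2   [equals x^2: invariant]

Only option (D), x^2, is unchanged by the transformation.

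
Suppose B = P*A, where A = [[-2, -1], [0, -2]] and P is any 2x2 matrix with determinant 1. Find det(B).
4

By the multiplicative property of determinants, det(B) = det(P*A) = det(P) * det(A) = det(A),
so the determinant is invariant under multiplication by any determinant-1 matrix; we just need det(A).

det(A) = (-2)(-2) - (-1)(0) = 4 - 0 = 4

Therefore det(B) = 1 * 4 = 4.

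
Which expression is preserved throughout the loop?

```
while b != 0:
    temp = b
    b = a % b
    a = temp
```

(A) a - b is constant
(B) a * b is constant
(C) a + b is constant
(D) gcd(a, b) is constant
D

A loop invariant must hold before the first iteration and be re-established by every execution of the body.

(D) gcd(a, b) is constant: One iteration replaces (a, b) by (b, a mod b). Since a mod b = a - q*b for an integer q, any common divisor of a and b divides b and a mod b, and conversely; hence gcd(b, a mod b) = gcd(a, b). For instance (23, 11) -> (11, 1) keeps gcd = 1. At exit b = 0 and a = gcd of the original inputs.

The other options fail:
(A) a - b is constant: e.g. (a, b) = (23, 11) -> (11, 1): the difference goes from 12 to 10.
(B) a * b is constant: e.g. (a, b) = (23, 11) -> (11, 1): the product goes from 253 to 11.
(C) a + b is constant: e.g. (a, b) = (23, 11) -> (11, 1): the sum goes from 34 to 12.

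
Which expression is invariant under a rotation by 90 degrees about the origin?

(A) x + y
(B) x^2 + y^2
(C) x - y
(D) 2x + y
B

A rotation by 90 degrees sends (x, y) to (-y, x).
Substitute the transformed coordinates into each option and compare with the original:
(A) x + y  ->  (-y) + (x) = x - y   [differs from x + y: not invariant]
(B) x^2 + y^2  ->  (-y)^2 + (x)^2 = x^2 + y^2   [equals x^2 + y^2: invariant]
(C) x - y  ->  (-y) - (x) = -x - y   [differs from x - y: not invariant]
(D) 2x + y  ->  2(-y) + (x) = x - 2y   [differs from 2x + y: not invariant]

Only option (B), x^2 + y^2, is unchanged by the transformation.
Geometrically, x^2 + y^2 is the squared distance from the origin, which every rotation about the origin preserves.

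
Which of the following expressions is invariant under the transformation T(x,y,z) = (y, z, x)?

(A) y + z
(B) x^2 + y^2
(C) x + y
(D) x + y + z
D

Apply T(x,y,z) = (y, z, x) to each option, i.e. replace (x, y, z) by the transformed coordinates.
Substitute the transformed coordinates into each option and compare with the original:
(A) y + z  ->  (z) + (x) = x + z   [differs from y + z: not invariant]
(B) x^2 + y^2  ->  (y)^2 + (z)^2 = y^2 + z^2   [differs from x^2 + y^2: not invariant]
(C) x + y  ->  (y) + (z) = y + z   [differs from x + y: not invariant]
(D) x + y + z  ->  (y) + (z) + (x) = x + y + z   [equals x + y + z: invariant]

Only option (D), x + y + z, is unchanged by the transformation.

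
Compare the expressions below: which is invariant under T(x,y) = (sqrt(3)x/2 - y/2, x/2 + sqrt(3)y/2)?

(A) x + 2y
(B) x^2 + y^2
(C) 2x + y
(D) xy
B

An expression E(x,y) is invariant under T if E(T(x,y)) = E(x,y). Here T(x,y) = (sqrt(3)x/2 - y/2, x/2 + sqrt(3)y/2).
Substitute the transformed coordinates into each option and compare with the original:
(A) x + 2y  ->  (sqrt(3)x/2 - y/2) + 2(x/2 + sqrt(3)y/2) = sqrt(3)x/2 + x - y/2 + sqrt(3)y   [differs from x + 2y: not invariant]
(B) x^2 + y^2  ->  (sqrt(3)x/2 - y/2)^2 + (x/2 + sqrt(3)y/2)^2 = x^2 + y^2   [equals x^2 + y^2: invariant]
(C) 2x + y  ->  2(sqrt(3)x/2 - y/2) + (x/2 + sqrt(3)y/2) = x/2 + sqrt(3)x - y + sqrt(3)y/2   [differs from 2x + y: not invariant]
(D) xy  ->  (sqrt(3)x/2 - y/2)(x/2 + sqrt(3)y/2) = sqrt(3)x^2/4 + xy/2 - sqrt(3)y^2/4   [differs from xy: not invariant]

Only option (B), x^2 + y^2, is unchanged by the transformation.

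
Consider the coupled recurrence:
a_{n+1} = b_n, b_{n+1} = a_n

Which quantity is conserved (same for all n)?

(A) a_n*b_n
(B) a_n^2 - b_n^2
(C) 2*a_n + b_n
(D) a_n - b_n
A

Replace a_n by a_{n+1} = b_n and b_n by b_{n+1} = a_n in each option and simplify:
(A) a_n*b_n  ->  (b_n)*(a_n) = a_n*b_n   [conserved]
(B) a_n^2 - b_n^2  ->  (b_n)^2 - (a_n)^2 = -a_n^2 + b_n^2   [not conserved]
(C) 2*a_n + b_n  ->  2*(b_n) + (a_n) = a_n + 2*b_n   [not conserved]
(D) a_n - b_n  ->  (b_n) - (a_n) = -a_n + b_n   [not conserved]

Only (A) a_n*b_n returns to itself after one step, so it is the conserved quantity.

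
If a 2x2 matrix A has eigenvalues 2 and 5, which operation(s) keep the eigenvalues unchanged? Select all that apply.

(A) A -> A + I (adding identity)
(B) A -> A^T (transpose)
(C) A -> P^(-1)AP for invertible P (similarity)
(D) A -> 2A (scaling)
B and C

Eigenvalues are preserved by:
1. Similarity transformations: A -> P^(-1)AP (same characteristic polynomial)
2. Transpose: A^T has the same eigenvalues as A

Eigenvalues are NOT preserved by:
- Adding identity: eigenvalues become 2+1, 5+1
- Scaling: eigenvalues become 4, 10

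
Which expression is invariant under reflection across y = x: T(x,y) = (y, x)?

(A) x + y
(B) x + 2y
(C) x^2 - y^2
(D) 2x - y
A

The map is reflection across y = x: T(x,y) = (y, x).
Substitute the transformed coordinates into each option and compare with the original:
(A) x + y  ->  (y) + (x) = x + y   [equals x + y: invariant]
(B) x + 2y  ->  (y) + 2(x) = 2x + y   [differs from x + 2y: not invariant]
(C) x^2 - y^2  ->  (y)^2 - (x)^2 = -x^2 + y^2   [differs from x^2 - y^2: not invariant]
(D) 2x - y  ->  2(y) - (x) = -x + 2y   [differs from 2x - y: not invariant]

Only option (A), x + y, is unchanged by the transformation.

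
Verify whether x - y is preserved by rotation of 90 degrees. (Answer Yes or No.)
No

Applying rotation by 90 degrees: x' = x*cos(90 degrees) - y*sin(90 degrees) = -y, y' = x*sin(90 degrees) + y*cos(90 degrees) = x

Substituting into x - y:
(-y) - (x)
= -x - y

This differs from the original expression x - y, so it is NOT invariant.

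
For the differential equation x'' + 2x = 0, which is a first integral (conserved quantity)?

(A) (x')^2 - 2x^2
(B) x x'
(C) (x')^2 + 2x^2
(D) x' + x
C

A first integral I satisfies dI/dt = 0 along every solution. Differentiate each option and use the equation of motion:
(A) d/dt[(x')^2 - 2x^2] = 2x'x'' - 4x x' = -8x x', not identically 0
(B) d/dt[x x'] = (x')^2 + x x'' = (x')^2 - 2x^2, not identically 0
(C) d/dt[(x')^2 + 2x^2] = 2x'x'' + 4x x' = 2x'(-2x) + 4x x' = 0
(D) d/dt[x' + x] = x'' + x' = -2x + x', not identically 0

Only (C) has zero time-derivative. So the energy-like quantity (x')^2 + 2x^2 is the first integral.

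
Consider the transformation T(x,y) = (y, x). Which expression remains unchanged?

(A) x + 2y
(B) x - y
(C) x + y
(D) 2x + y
C

An expression E(x,y) is invariant under T if E(T(x,y)) = E(x,y). Here T(x,y) = (y, x).
Substitute the transformed coordinates into each option and compare with the original:
(A) x + 2y  ->  (y) + 2(x) = 2x + y   [differs from x + 2y: not invariant]
(B) x - y  ->  (y) - (x) = -x + y   [differs from x - y: not invariant]
(C) x + y  ->  (y) + (x) = x + y   [equals x + y: invariant]
(D) 2x + y  ->  2(y) + (x) = x + 2y   [differs from 2x + y: not invariant]

Only option (C), x + y, is unchanged by the transformation.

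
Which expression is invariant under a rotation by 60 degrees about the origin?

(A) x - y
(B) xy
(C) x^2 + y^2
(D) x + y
C

A rotation by 60 degrees sends (x, y) to (x/2 - sqrt(3)y/2, sqrt(3)x/2 + y/2).
Substitute the transformed coordinates into each option and compare with the original:
(A) x - y  ->  (x/2 - sqrt(3)y/2) - (sqrt(3)x/2 + y/2) = -sqrt(3)x/2 + x/2 - sqrt(3)y/2 - y/2   [differs from x - y: not invariant]
(B) xy  ->  (x/2 - sqrt(3)y/2)(sqrt(3)x/2 + y/2) = sqrt(3)x^2/4 - xy/2 - sqrt(3)y^2/4   [differs from xy: not invariant]
(C) x^2 + y^2  ->  (x/2 - sqrt(3)y/2)^2 + (sqrt(3)x/2 + y/2)^2 = x^2 + y^2   [equals x^2 + y^2: invariant]
(D) x + y  ->  (x/2 - sqrt(3)y/2) + (sqrt(3)x/2 + y/2) = x/2 + sqrt(3)x/2 - sqrt(3)y/2 + y/2   [differs from x + y: not invariant]

Only option (C), x^2 + y^2, is unchanged by the transformation.
Geometrically, x^2 + y^2 is the squared distance from the origin, which every rotation about the origin preserves.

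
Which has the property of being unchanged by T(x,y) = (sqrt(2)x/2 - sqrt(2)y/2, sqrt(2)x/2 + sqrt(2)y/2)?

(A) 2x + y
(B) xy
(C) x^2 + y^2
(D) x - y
C

An expression E(x,y) is invariant under T if E(T(x,y)) = E(x,y). Here T(x,y) = (sqrt(2)x/2 - sqrt(2)y/2, sqrt(2)x/2 + sqrt(2)y/2).
Substitute the transformed coordinates into each option and compare with the original:
(A) 2x + y  ->  2(sqrt(2)x/2 - sqrt(2)y/2) + (sqrt(2)x/2 + sqrt(2)y/2) = 3sqrt(2)x/2 - sqrt(2)y/2   [differs from 2x + y: not invariant]
(B) xy  ->  (sqrt(2)x/2 - sqrt(2)y/2)(sqrt(2)x/2 + sqrt(2)y/2) = x^2/2 - y^2/2   [differs from xy: not invariant]
(C) x^2 + y^2  ->  (sqrt(2)x/2 - sqrt(2)y/2)^2 + (sqrt(2)x/2 + sqrt(2)y/2)^2 = x^2 + y^2   [equals x^2 + y^2: invariant]
(D) x - y  ->  (sqrt(2)x/2 - sqrt(2)y/2) - (sqrt(2)x/2 + sqrt(2)y/2) = -sqrt(2)y   [differs from x - y: not invariant]

Only option (C), x^2 + y^2, is unchanged by the transformation.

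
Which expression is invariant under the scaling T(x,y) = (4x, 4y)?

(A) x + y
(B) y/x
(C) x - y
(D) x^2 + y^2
B

Under the uniform scaling T(x,y) = (4x, 4y):
Substitute the transformed coordinates into each option and compare with the original:
(A) x + y  ->  (4x) + (4y) = 4x + 4y   [differs from x + y: not invariant]
(B) y/x  ->  (4y)/(4x) = y/x   [equals y/x: invariant]
(C) x - y  ->  (4x) - (4y) = 4x - 4y   [differs from x - y: not invariant]
(D) x^2 + y^2  ->  (4x)^2 + (4y)^2 = 16x^2 + 16y^2   [differs from x^2 + y^2: not invariant]

Only option (B), y/x, is unchanged by the transformation.
The common factor 4 cancels in a ratio of coordinates, while sums, products and sums of squares pick up factors of 4 or 16.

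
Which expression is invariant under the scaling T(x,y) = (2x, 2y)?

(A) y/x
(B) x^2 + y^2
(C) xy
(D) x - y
A

Under the uniform scaling T(x,y) = (2x, 2y):
Substitute the transformed coordinates into each option and compare with the original:
(A) y/x  ->  (2y)/(2x) = y/x   [equals y/x: invariant]
(B) x^2 + y^2  ->  (2x)^2 + (2y)^2 = 4x^2 + 4y^2   [differs from x^2 + y^2: not invariant]
(C) xy  ->  (2x)(2y) = 4xy   [differs from xy: not invariant]
(D) x - y  ->  (2x) - (2y) = 2x - 2y   [differs from x - y: not invariant]

Only option (A), y/x, is unchanged by the transformation.
The common factor 2 cancels in a ratio of coordinates, while sums, products and sums of squares pick up factors of 2 or 4.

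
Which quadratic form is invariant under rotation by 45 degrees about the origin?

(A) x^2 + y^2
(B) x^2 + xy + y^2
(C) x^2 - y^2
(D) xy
A

Rotation by 45 degrees sends (x, y) to (sqrt(2)x/2 - sqrt(2)y/2, sqrt(2)x/2 + sqrt(2)y/2).
Substitute the transformed coordinates into each option and compare with the original:
(A) x^2 + y^2  ->  (sqrt(2)x/2 - sqrt(2)y/2)^2 + (sqrt(2)x/2 + sqrt(2)y/2)^2 = x^2 + y^2   [equals x^2 + y^2: invariant]
(B) x^2 + xy + y^2  ->  (sqrt(2)x/2 - sqrt(2)y/2)^2 + (sqrt(2)x/2 - sqrt(2)y/2)(sqrt(2)x/2 + sqrt(2)y/2) + (sqrt(2)x/2 + sqrt(2)y/2)^2 = 3x^2/2 + y^2/2   [differs from x^2 + xy + y^2: not invariant]
(C) x^2 - y^2  ->  (sqrt(2)x/2 - sqrt(2)y/2)^2 - (sqrt(2)x/2 + sqrt(2)y/2)^2 = -2xy   [differs from x^2 - y^2: not invariant]
(D) xy  ->  (sqrt(2)x/2 - sqrt(2)y/2)(sqrt(2)x/2 + sqrt(2)y/2) = x^2/2 - y^2/2   [differs from xy: not invariant]

Only option (A), x^2 + y^2, is unchanged by the transformation.
x^2 + y^2 is the squared distance from the origin, which rotations preserve.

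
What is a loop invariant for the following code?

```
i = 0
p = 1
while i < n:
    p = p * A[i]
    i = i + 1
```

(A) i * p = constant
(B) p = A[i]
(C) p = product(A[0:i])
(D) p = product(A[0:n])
C

A loop invariant must hold before the first iteration and be re-established by every execution of the body.

(C) p = product(A[0:i]): Initially i = 0 and p = 1 = product of the empty slice A[0:0]. If p = product(A[0:i]) holds at the top of an iteration, the body sets p to product(A[0:i]) * A[i] = product(A[0:i+1]) and then i to i+1, so the property is restored. At exit i = n, giving p = product(A[0:n]).

The other options fail:
(A) i * p = constant: initially i * p = 0, but after one iteration it is 1 * A[0], which is nonzero in general.
(B) p = A[i]: after the first iteration p = A[0] but i = 1; in general p is a product of several elements, not a single one.
(D) p = product(A[0:n]): false before the loop (p = 1, not the full product) -- it only becomes true at exit.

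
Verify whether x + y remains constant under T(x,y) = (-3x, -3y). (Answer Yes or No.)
No

Substitute T(x,y) = (-3x, -3y) into the expression and compare with the original.

Original: x + y
After applying T: (-3x) + (-3y) = -3x - 3y

This differs from the original x + y (difference: -4x - 4y), so the expression is NOT invariant.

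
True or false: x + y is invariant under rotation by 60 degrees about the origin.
False

Applying rotation by 60 degrees: x' = x*cos(60 degrees) - y*sin(60 degrees) = x/2 - sqrt(3)y/2, y' = x*sin(60 degrees) + y*cos(60 degrees) = sqrt(3)x/2 + y/2

Substituting into x + y:
(x/2 - sqrt(3)y/2) + (sqrt(3)x/2 + y/2)
= x/2 + sqrt(3)x/2 - sqrt(3)y/2 + y/2

This differs from the original expression x + y, so it is NOT invariant.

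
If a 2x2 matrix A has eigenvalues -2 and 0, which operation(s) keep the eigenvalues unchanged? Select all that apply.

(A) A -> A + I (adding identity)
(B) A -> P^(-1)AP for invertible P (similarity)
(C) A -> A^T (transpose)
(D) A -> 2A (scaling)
B and C

Eigenvalues are preserved by:
1. Similarity transformations: A -> P^(-1)AP (same characteristic polynomial)
2. Transpose: A^T has the same eigenvalues as A

Eigenvalues are NOT preserved by:
- Adding identity: eigenvalues become -2+1, 0+1
- Scaling: eigenvalues become -4, 0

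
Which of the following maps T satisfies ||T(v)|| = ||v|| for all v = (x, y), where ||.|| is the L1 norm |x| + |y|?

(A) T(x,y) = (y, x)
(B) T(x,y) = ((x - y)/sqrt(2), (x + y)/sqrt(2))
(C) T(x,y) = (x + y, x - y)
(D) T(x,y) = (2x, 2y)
A

A transformation preserves a norm if ||T(v)|| = ||v|| for every v; a single vector where the norm changes rules an option out.

(A) T(x,y) = (y, x): preserves the norm -- it only permutes the coordinates and/or flips signs, which leaves |x| + |y| unchanged.
(B) T(x,y) = ((x - y)/sqrt(2), (x + y)/sqrt(2)): v = (1, 0) has norm |1| + |0| = 1, but T(v) = (sqrt(2)/2, sqrt(2)/2) has norm sqrt(2) -- not preserved.
(C) T(x,y) = (x + y, x - y): v = (1, 0) has norm |1| + |0| = 1, but T(v) = (1, 1) has norm 2 -- not preserved.
(D) T(x,y) = (2x, 2y): v = (1, 0) has norm |1| + |0| = 1, but T(v) = (2, 0) has norm 2 -- not preserved.

Therefore the answer is (A).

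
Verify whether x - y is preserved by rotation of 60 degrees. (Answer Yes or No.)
No

Applying rotation by 60 degrees: x' = x*cos(60 degrees) - y*sin(60 degrees) = x/2 - sqrt(3)y/2, y' = x*sin(60 degrees) + y*cos(60 degrees) = sqrt(3)x/2 + y/2

Substituting into x - y:
(x/2 - sqrt(3)y/2) - (sqrt(3)x/2 + y/2)
= -sqrt(3)x/2 + x/2 - sqrt(3)y/2 - y/2

This differs from the original expression x - y, so it is NOT invariant.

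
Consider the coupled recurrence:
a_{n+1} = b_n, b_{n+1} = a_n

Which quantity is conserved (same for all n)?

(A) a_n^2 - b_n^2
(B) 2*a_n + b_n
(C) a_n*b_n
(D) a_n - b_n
C

Replace a_n by a_{n+1} = b_n and b_n by b_{n+1} = a_n in each option and simplify:
(A) a_n^2 - b_n^2  ->  (b_n)^2 - (a_n)^2 = -a_n^2 + b_n^2   [not conserved]
(B) 2*a_n + b_n  ->  2*(b_n) + (a_n) = a_n + 2*b_n   [not conserved]
(C) a_n*b_n  ->  (b_n)*(a_n) = a_n*b_n   [conserved]
(D) a_n - b_n  ->  (b_n) - (a_n) = -a_n + b_n   [not conserved]

Only (C) a_n*b_n returns to itself after one step, so it is the conserved quantity.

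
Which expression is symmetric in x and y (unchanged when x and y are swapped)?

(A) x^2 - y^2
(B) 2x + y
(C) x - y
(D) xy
D

A symmetric expression is unchanged when the variables are permuted; here the transformation to test is the swap (x, y) -> (y, x).
Substitute the transformed coordinates into each option and compare with the original:
(A) x^2 - y^2  ->  (y)^2 - (x)^2 = -x^2 + y^2   [differs from x^2 - y^2: not invariant]
(B) 2x + y  ->  2(y) + (x) = x + 2y   [differs from 2x + y: not invariant]
(C) x - y  ->  (y) - (x) = -x + y   [differs from x - y: not invariant]
(D) xy  ->  (y)(x) = xy   [equals xy: invariant]

Only option (D), xy, is unchanged by the transformation.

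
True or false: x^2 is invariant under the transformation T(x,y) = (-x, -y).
True

Substitute T(x,y) = (-x, -y) into the expression and compare with the original.

Original: x^2
After applying T: (-x)^2 = x^2

This is identical to the original x^2, so the expression is invariant.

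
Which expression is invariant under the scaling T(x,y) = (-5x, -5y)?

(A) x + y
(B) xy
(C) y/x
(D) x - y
C

Under the uniform scaling T(x,y) = (-5x, -5y):
Substitute the transformed coordinates into each option and compare with the original:
(A) x + y  ->  (-5x) + (-5y) = -5x - 5y   [differs from x + y: not invariant]
(B) xy  ->  (-5x)(-5y) = 25xy   [differs from xy: not invariant]
(C) y/x  ->  (-5y)/(-5x) = y/x   [equals y/x: invariant]
(D) x - y  ->  (-5x) - (-5y) = -5x + 5y   [differs from x - y: not invariant]

Only option (C), y/x, is unchanged by the transformation.
The common factor -5 cancels in a ratio of coordinates, while sums, products and sums of squares pick up factors of -5 or 25.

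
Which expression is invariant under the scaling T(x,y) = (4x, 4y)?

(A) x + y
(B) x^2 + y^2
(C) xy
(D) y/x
D

Under the uniform scaling T(x,y) = (4x, 4y):
Substitute the transformed coordinates into each option and compare with the original:
(A) x + y  ->  (4x) + (4y) = 4x + 4y   [differs from x + y: not invariant]
(B) x^2 + y^2  ->  (4x)^2 + (4y)^2 = 16x^2 + 16y^2   [differs from x^2 + y^2: not invariant]
(C) xy  ->  (4x)(4y) = 16xy   [differs from xy: not invariant]
(D) y/x  ->  (4y)/(4x) = y/x   [equals y/x: invariant]

Only option (D), y/x, is unchanged by the transformation.
The common factor 4 cancels in a ratio of coordinates, while sums, products and sums of squares pick up factors of 4 or 16.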